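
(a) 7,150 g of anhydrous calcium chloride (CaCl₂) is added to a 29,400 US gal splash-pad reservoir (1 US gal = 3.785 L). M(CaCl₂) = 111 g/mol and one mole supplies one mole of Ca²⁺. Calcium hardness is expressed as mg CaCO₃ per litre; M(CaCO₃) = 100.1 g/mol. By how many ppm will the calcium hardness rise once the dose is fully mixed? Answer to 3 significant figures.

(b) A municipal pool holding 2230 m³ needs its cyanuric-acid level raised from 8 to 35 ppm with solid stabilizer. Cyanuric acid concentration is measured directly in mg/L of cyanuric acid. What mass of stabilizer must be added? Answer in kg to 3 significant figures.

(a) 57.9 ppm; (b) 60.2 kg

(a) Volume: 29,400 US gal × 3.785 L/gal = 111,279 L.
(a) Moles of Ca²⁺: 7,150 g ÷ 111 g/mol = 64.41 mol.
(a) As CaCO₃: 64.41 mol × 100.1 g/mol = 6448 g.
(a) Rise: 6448 g / 111,279 L × 1000 = 57.94 mg/L.

(b) Volume: 2230 m³ = 2,230,000 L.
(b) CYA to add: (35 − 8) = 27 mg/L × 2,230,000 L = 60,210 g cyanuric acid.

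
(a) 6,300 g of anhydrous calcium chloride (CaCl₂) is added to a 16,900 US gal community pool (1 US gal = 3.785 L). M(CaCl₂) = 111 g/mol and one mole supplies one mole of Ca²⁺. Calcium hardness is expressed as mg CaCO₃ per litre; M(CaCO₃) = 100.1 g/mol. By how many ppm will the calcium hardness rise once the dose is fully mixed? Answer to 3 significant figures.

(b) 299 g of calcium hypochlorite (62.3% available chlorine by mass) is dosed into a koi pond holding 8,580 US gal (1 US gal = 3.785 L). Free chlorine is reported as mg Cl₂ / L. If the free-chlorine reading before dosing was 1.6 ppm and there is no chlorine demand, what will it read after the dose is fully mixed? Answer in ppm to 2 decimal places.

(a) Volume: 16,900 US gal × 3.785 L/gal = 63,966 L.
(a) Moles of Ca²⁺: 6,300 g ÷ 111 g/mol = 56.76 mol.
(a) As CaCO₃: 56.76 mol × 100.1 g/mol = 5681 g.
(a) Rise: 5681 g / 63,966 L × 1000 = 88.82 mg/L.

(b) Volume: 8,580 US gal × 3.785 L/gal = 32,475 L.
(b) Available chlorine delivered: 299 g × 0.623 = 186.3 g as Cl₂.
(b) Concentration rise: 186.3 g / 32,475 L = 5.736 mg/L = 5.74 ppm.
(b) Final FC: 1.6 + 5.74 = 7.34 ppm.

(a) 88.8 ppm; (b) 7.34 ppm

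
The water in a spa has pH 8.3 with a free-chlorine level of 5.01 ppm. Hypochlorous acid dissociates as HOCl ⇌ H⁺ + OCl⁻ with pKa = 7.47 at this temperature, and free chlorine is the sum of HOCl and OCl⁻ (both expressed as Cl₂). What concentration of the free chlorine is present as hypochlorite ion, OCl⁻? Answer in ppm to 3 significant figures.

4.36 ppm

[OCl⁻]/[HOCl] = 10^(pH − pKa) = 10^(8.3 − 7.47) = 10^0.83 = 6.761.
Fraction as HOCl = 1 / (1 + 6.761) = 0.1289.
OCl⁻ = (1 − 0.1289) × 5.01 ppm = 4.364 ppm.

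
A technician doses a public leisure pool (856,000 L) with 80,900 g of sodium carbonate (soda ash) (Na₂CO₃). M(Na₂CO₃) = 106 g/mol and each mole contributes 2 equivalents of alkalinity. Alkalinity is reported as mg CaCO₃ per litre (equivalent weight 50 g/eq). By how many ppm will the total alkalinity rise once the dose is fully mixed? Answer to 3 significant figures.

Moles of Na₂CO₃: 80,900 g ÷ 106 g/mol = 763.2 mol → 1526 eq of alkalinity.
As CaCO₃: 1526 eq × 50 g/eq = 76,320 g.
Rise: 76,320 g / 856,000 L × 1000 = 89.16 mg/L.

89.2 ppm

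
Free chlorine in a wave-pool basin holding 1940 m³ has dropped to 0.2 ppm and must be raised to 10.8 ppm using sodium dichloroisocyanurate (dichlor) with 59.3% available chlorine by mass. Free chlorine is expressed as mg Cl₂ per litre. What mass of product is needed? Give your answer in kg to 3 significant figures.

34.7 kg

Volume: 1940 m³ = 1,940,000 L.
Chlorine deficit: 10.8 − 0.2 = 10.6 ppm = 10.6 mg/L as Cl₂.
Cl₂ equivalent needed: 10.6 mg/L × 1,940,000 L = 20,560,000 mg = 20,560 g.
Product at 59.3% available chlorine: 20,560 / 0.593 = 34,680 g.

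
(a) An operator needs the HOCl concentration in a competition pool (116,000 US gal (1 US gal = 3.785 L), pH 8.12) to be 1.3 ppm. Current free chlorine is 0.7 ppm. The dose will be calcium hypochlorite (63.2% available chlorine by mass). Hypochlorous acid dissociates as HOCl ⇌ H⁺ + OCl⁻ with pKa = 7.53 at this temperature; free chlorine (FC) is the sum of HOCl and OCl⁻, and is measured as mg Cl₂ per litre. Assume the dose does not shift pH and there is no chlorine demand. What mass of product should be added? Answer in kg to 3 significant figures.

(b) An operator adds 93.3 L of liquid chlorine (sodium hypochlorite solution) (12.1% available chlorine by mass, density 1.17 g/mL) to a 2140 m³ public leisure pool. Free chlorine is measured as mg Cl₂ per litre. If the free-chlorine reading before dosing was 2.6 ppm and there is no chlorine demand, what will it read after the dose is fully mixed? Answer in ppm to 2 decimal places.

(a) Volume: 116,000 US gal × 3.785 L/gal = 439,060 L.
(a) [OCl⁻]/[HOCl] = 10^(pH − pKa) = 10^(8.12 − 7.53) = 3.89; fraction as HOCl = 1/(1 + 3.89) = 0.2045.
(a) Free chlorine required for 1.3 ppm HOCl: 1.3 / 0.2045 = 6.358 ppm.
(a) FC to add: 6.358 − 0.7 = 5.658 mg/L as Cl₂.
(a) Cl₂ equivalent: 5.658 mg/L × 439,060 L = 2484 g.
(a) Product at 63.2% available Cl: 2484 / 0.632 = 3930 g.

(b) Volume: 2140 m³ = 2,140,000 L.
(b) Mass of solution: 93.3 L × 1000 mL/L × 1.17 g/mL = 109,200 g.
(b) Available chlorine delivered: 109,200 g × 0.121 = 13,210 g as Cl₂.
(b) Concentration rise: 13,210 g / 2,140,000 L = 6.172 mg/L = 6.17 ppm.
(b) Final FC: 2.6 + 6.17 = 8.77 ppm.

(a) 3.93 kg; (b) 8.77 ppm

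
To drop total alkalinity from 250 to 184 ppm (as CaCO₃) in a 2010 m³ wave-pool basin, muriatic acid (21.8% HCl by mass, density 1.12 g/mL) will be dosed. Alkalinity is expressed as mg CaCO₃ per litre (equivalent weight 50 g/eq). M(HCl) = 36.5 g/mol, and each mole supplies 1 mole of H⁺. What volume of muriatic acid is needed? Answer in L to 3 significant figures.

397 L

Volume: 2010 m³ = 2,010,000 L.
Alkalinity to neutralize: (250 − 184) = 66 mg/L as CaCO₃ × 2,010,000 L = 132,700 g as CaCO₃.
Equivalents of H⁺ required: 132,700 ÷ 50 g/eq = 2653 eq = 2653 mol HCl.
Mass of HCl: 2653 × 36.5 = 96,840 g.
Mass of 21.8% solution: 96,840 / 0.218 = 444,200 g.
Volume: 444,200 g ÷ 1.12 g/mL = 396,600 mL.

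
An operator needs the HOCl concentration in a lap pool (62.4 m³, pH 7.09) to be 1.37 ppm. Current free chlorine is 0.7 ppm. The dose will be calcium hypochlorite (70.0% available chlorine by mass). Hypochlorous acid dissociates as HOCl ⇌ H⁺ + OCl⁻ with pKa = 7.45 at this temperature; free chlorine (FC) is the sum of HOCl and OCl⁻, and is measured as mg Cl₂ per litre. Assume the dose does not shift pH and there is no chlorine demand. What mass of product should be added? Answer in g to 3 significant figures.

113 g

Volume: 62.4 m³ = 62,400 L.
[OCl⁻]/[HOCl] = 10^(pH − pKa) = 10^(7.09 − 7.45) = 0.4365; fraction as HOCl = 1/(1 + 0.4365) = 0.6961.
Free chlorine required for 1.37 ppm HOCl: 1.37 / 0.6961 = 1.968 ppm.
FC to add: 1.968 − 0.7 = 1.268 mg/L as Cl₂.
Cl₂ equivalent: 1.268 mg/L × 62,400 L = 79.12 g.
Product at 70.0% available Cl: 79.12 / 0.7 = 113 g.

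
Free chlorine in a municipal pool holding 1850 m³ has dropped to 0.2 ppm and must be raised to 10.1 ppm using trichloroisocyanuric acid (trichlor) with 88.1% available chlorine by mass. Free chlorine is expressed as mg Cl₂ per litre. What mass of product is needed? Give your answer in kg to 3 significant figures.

Volume: 1850 m³ = 1,850,000 L.
Chlorine deficit: 10.1 − 0.2 = 9.9 ppm = 9.9 mg/L as Cl₂.
Cl₂ equivalent needed: 9.9 mg/L × 1,850,000 L = 18,320,000 mg = 18,320 g.
Product at 88.1% available chlorine: 18,320 / 0.881 = 20,790 g.

20.8 kg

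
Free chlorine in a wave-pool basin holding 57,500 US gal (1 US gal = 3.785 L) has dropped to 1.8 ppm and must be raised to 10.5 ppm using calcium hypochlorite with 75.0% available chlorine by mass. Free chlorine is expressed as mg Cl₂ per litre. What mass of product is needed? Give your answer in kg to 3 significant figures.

2.52 kg

Volume: 57,500 US gal × 3.785 L/gal = 217,638 L.
Chlorine deficit: 10.5 − 1.8 = 8.7 ppm = 8.7 mg/L as Cl₂.
Cl₂ equivalent needed: 8.7 mg/L × 217,638 L = 1,893,000 mg = 1893 g.
Product at 75.0% available chlorine: 1893 / 0.75 = 2525 g.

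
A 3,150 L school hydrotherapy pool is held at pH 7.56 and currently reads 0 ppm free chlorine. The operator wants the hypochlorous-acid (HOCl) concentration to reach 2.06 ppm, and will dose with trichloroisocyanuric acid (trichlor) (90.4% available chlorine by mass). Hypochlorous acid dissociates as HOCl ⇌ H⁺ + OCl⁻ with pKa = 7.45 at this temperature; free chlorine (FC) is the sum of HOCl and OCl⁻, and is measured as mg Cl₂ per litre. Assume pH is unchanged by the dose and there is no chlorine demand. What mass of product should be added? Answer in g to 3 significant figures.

16.4 g

[OCl⁻]/[HOCl] = 10^(pH − pKa) = 10^(7.56 − 7.45) = 1.288; fraction as HOCl = 1/(1 + 1.288) = 0.437.
Free chlorine required for 2.06 ppm HOCl: 2.06 / 0.437 = 4.714 ppm.
FC to add: 4.714 − 0 = 4.714 mg/L as Cl₂.
Cl₂ equivalent: 4.714 mg/L × 3,150 L = 14.85 g.
Product at 90.4% available Cl: 14.85 / 0.904 = 16.43 g.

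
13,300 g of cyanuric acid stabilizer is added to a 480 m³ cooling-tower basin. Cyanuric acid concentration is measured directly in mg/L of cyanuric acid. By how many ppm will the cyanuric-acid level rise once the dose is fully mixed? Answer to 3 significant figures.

Volume: 480 m³ = 480,000 L.
Rise: 13,300 g / 480,000 L × 1000 = 27.71 mg/L.

27.7 ppm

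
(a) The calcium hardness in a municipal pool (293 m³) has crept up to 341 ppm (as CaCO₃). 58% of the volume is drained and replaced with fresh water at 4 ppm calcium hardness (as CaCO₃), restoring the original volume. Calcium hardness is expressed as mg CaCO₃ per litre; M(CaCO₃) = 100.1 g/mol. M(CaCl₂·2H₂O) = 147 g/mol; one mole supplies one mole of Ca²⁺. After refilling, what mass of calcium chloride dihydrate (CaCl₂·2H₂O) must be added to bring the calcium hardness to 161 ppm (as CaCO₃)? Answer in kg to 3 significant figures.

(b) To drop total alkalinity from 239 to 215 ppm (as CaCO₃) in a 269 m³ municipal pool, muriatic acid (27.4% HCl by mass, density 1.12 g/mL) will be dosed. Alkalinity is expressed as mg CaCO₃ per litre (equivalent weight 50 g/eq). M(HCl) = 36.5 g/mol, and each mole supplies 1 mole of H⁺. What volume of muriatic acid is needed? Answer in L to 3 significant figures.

(a) Volume: 293 m³ = 293,000 L.
(a) After draining 58% and refilling: 341 × 0.42 + 4 × 0.58 = 145.54 ppm.
(a) Deficit to target: 161 − 145.54 = 15.46 mg/L.
(a) As CaCO₃: 15.46 mg/L × 293,000 L = 4530 g; ÷ 100.1 = 45.25 mol Ca²⁺.
(a) Mass: 45.25 × 147 = 6652 g.

(b) Volume: 269 m³ = 269,000 L.
(b) Alkalinity to neutralize: (239 − 215) = 24 mg/L as CaCO₃ × 269,000 L = 6456 g as CaCO₃.
(b) Equivalents of H⁺ required: 6456 ÷ 50 g/eq = 129.1 eq = 129.1 mol HCl.
(b) Mass of HCl: 129.1 × 36.5 = 4713 g.
(b) Mass of 27.4% solution: 4713 / 0.274 = 17,200 g.
(b) Volume: 17,200 g ÷ 1.12 g/mL = 15,360 mL.

(a) 6.65 kg; (b) 15.4 L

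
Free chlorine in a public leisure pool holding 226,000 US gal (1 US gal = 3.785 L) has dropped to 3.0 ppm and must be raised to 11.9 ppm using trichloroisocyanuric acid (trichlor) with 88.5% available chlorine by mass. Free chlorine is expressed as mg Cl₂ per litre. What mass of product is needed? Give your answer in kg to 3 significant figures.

8.60 kg

Volume: 226,000 US gal × 3.785 L/gal = 855,410 L.
Chlorine deficit: 11.9 − 3.0 = 8.9 ppm = 8.9 mg/L as Cl₂.
Cl₂ equivalent needed: 8.9 mg/L × 855,410 L = 7,613,000 mg = 7613 g.
Product at 88.5% available chlorine: 7613 / 0.885 = 8602 g.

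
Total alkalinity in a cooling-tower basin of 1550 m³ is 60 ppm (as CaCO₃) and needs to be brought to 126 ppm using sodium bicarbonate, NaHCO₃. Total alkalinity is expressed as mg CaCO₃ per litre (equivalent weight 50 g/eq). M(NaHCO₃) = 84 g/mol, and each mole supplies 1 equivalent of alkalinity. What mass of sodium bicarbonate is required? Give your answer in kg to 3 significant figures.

Volume: 1550 m³ = 1,550,000 L.
Alkalinity to add: (126 − 60) = 66 mg/L as CaCO₃ × 1,550,000 L = 102,300 g as CaCO₃.
Equivalents: 102,300 g ÷ 50 g/eq = 2046 eq.
NaHCO₃ supplies 1 eq per mole → 2046 mol.
Mass: 2046 mol × 84 g/mol = 171,900 g.

172 kg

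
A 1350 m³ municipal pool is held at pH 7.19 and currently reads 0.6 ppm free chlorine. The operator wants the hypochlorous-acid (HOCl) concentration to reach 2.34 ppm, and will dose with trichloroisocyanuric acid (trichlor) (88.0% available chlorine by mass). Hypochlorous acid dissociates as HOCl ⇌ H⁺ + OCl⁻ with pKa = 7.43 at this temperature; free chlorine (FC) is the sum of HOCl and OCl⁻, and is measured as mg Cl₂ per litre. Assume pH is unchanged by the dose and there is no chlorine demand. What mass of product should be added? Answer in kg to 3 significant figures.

4.74 kg

Volume: 1350 m³ = 1,350,000 L.
[OCl⁻]/[HOCl] = 10^(pH − pKa) = 10^(7.19 − 7.43) = 0.5754; fraction as HOCl = 1/(1 + 0.5754) = 0.6347.
Free chlorine required for 2.34 ppm HOCl: 2.34 / 0.6347 = 3.687 ppm.
FC to add: 3.687 − 0.6 = 3.087 mg/L as Cl₂.
Cl₂ equivalent: 3.087 mg/L × 1,350,000 L = 4167 g.
Product at 88.0% available Cl: 4167 / 0.88 = 4735 g.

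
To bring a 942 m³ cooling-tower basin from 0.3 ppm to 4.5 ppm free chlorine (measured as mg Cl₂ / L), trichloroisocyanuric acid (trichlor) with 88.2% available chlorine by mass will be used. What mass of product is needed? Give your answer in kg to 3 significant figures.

Volume: 942 m³ = 942,000 L.
Chlorine deficit: 4.5 − 0.3 = 4.2 ppm = 4.2 mg/L as Cl₂.
Cl₂ equivalent needed: 4.2 mg/L × 942,000 L = 3,956,000 mg = 3956 g.
Product at 88.2% available chlorine: 3956 / 0.882 = 4486 g.

4.49 kg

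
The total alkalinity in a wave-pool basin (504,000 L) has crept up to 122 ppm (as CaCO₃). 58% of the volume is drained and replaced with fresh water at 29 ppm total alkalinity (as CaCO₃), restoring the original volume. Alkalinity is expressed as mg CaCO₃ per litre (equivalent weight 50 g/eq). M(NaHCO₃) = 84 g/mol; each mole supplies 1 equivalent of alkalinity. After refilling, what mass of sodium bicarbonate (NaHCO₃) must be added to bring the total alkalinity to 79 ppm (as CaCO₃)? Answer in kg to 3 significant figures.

After draining 58% and refilling: 122 × 0.42 + 29 × 0.58 = 68.06 ppm.
Deficit to target: 79 − 68.06 = 10.94 mg/L.
As CaCO₃: 10.94 mg/L × 504,000 L = 5514 g; ÷ 50 g/eq ÷ 1 = 110.3 mol NaHCO₃.
Mass: 110.3 × 84 = 9263 g.

9.26 kg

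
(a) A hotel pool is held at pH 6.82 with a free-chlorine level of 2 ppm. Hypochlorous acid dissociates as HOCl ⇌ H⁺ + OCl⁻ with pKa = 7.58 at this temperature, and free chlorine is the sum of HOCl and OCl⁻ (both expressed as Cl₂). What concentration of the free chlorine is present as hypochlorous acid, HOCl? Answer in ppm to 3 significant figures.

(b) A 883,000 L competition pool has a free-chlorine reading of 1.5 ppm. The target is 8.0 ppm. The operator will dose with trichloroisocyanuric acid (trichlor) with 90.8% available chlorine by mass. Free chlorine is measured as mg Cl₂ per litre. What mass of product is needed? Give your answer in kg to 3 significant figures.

(a) 1.70 ppm; (b) 6.32 kg

(a) [OCl⁻]/[HOCl] = 10^(pH − pKa) = 10^(6.82 − 7.58) = 10^-0.76 = 0.1738.
(a) Fraction as HOCl = 1 / (1 + 0.1738) = 0.8519.
(a) HOCl = 0.8519 × 2 ppm = 1.704 ppm.

(b) Chlorine deficit: 8.0 − 1.5 = 6.5 ppm = 6.5 mg/L as Cl₂.
(b) Cl₂ equivalent needed: 6.5 mg/L × 883,000 L = 5,740,000 mg = 5740 g.
(b) Product at 90.8% available chlorine: 5740 / 0.908 = 6321 g.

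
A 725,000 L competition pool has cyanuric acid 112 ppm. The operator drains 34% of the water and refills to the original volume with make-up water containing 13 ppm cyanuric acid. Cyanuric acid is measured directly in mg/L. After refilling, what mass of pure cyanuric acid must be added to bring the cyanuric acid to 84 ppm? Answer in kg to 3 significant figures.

After draining 34% and refilling: 112 × 0.66 + 13 × 0.34 = 78.34 ppm.
Deficit to target: 84 − 78.34 = 5.66 mg/L.
Mass: 5.66 mg/L × 725,000 L = 4104 g cyanuric acid.

4.10 kg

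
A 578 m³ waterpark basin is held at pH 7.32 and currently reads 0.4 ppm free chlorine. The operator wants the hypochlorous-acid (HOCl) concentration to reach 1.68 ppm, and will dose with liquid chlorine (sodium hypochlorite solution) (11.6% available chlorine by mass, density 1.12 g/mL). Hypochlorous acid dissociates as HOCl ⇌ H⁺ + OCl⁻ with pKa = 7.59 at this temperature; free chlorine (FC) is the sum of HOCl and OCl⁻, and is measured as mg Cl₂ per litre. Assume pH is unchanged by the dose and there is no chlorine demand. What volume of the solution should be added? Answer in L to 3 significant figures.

9.71 L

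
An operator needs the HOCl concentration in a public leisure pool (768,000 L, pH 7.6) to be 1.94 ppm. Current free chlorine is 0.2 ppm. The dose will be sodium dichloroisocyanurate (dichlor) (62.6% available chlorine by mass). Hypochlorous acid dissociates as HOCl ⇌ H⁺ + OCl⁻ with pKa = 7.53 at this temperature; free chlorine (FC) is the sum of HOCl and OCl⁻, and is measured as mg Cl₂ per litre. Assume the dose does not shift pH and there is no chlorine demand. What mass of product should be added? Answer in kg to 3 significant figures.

[OCl⁻]/[HOCl] = 10^(pH − pKa) = 10^(7.6 − 7.53) = 1.175; fraction as HOCl = 1/(1 + 1.175) = 0.4598.
Free chlorine required for 1.94 ppm HOCl: 1.94 / 0.4598 = 4.219 ppm.
FC to add: 4.219 − 0.2 = 4.019 mg/L as Cl₂.
Cl₂ equivalent: 4.019 mg/L × 768,000 L = 3087 g.
Product at 62.6% available Cl: 3087 / 0.626 = 4931 g.

4.93 kg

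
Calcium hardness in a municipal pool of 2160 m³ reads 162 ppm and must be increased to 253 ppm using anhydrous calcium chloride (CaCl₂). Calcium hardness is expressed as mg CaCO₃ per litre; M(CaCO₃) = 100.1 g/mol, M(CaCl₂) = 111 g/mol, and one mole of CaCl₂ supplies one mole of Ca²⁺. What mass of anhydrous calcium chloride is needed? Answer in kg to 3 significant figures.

Volume: 2160 m³ = 2,160,000 L.
Hardness to add: (253 − 162) = 91 mg/L as CaCO₃ × 2,160,000 L = 196,600 g as CaCO₃.
Moles of Ca²⁺ (1 mol Ca²⁺ ≡ 1 mol CaCO₃): 196,600 / 100.1 g/mol = 1964 mol.
Mass of CaCl₂: 1964 × 111 = 218,000 g.

218 kg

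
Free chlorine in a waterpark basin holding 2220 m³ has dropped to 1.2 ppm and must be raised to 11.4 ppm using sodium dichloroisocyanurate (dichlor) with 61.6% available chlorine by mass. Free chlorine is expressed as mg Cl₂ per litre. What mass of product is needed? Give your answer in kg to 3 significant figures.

Volume: 2220 m³ = 2,220,000 L.
Chlorine deficit: 11.4 − 1.2 = 10.2 ppm = 10.2 mg/L as Cl₂.
Cl₂ equivalent needed: 10.2 mg/L × 2,220,000 L = 22,640,000 mg = 22,640 g.
Product at 61.6% available chlorine: 22,640 / 0.616 = 36,760 g.

36.8 kg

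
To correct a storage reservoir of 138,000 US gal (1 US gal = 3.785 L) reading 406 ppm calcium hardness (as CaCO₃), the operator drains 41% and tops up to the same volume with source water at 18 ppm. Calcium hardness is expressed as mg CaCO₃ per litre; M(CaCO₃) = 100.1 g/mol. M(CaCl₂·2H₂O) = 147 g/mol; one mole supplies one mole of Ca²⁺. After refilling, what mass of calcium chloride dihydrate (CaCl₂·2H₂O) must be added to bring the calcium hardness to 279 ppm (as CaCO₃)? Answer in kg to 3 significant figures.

24.6 kg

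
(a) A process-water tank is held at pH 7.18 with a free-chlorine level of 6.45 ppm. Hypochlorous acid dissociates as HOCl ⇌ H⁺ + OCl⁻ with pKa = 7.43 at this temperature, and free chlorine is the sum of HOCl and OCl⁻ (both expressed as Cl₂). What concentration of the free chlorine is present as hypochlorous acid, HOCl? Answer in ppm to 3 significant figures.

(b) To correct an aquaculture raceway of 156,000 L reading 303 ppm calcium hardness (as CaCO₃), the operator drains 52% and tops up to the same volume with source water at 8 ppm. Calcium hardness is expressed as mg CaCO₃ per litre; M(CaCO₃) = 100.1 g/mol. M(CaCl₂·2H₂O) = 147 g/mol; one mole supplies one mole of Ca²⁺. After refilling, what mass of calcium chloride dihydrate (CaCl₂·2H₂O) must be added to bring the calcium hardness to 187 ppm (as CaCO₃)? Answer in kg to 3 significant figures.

(a) 4.13 ppm; (b) 8.57 kg

(a) [OCl⁻]/[HOCl] = 10^(pH − pKa) = 10^(7.18 − 7.43) = 10^-0.25 = 0.5623.
(a) Fraction as HOCl = 1 / (1 + 0.5623) = 0.6401.
(a) HOCl = 0.6401 × 6.45 ppm = 4.128 ppm.

(b) After draining 52% and refilling: 303 × 0.48 + 8 × 0.52 = 149.6 ppm.
(b) Deficit to target: 187 − 149.6 = 37.4 mg/L.
(b) As CaCO₃: 37.4 mg/L × 156,000 L = 5834 g; ÷ 100.1 = 58.29 mol Ca²⁺.
(b) Mass: 58.29 × 147 = 8568 g.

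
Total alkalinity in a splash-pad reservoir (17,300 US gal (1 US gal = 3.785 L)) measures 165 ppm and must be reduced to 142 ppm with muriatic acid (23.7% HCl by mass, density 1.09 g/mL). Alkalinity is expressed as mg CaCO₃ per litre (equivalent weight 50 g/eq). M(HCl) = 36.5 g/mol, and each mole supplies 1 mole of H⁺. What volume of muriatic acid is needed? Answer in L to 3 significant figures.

Volume: 17,300 US gal × 3.785 L/gal = 65,480 L.
Alkalinity to neutralize: (165 − 142) = 23 mg/L as CaCO₃ × 65,480 L = 1506 g as CaCO₃.
Equivalents of H⁺ required: 1506 ÷ 50 g/eq = 30.12 eq = 30.12 mol HCl.
Mass of HCl: 30.12 × 36.5 = 1099 g.
Mass of 23.7% solution: 1099 / 0.237 = 4639 g.
Volume: 4639 g ÷ 1.09 g/mL = 4256 mL.

4.26 L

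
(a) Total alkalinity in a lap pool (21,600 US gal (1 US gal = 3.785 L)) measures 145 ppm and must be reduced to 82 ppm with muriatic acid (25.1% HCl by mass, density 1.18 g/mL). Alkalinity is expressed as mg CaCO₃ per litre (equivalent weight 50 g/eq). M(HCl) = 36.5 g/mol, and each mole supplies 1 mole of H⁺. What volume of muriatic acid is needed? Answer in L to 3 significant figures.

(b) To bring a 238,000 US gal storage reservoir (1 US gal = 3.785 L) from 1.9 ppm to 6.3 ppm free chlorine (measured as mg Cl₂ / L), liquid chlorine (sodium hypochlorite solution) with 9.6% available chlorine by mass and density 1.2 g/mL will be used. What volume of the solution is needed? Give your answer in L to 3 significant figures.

(a) 12.7 L; (b) 34.4 L

(a) Volume: 21,600 US gal × 3.785 L/gal = 81,756 L.
(a) Alkalinity to neutralize: (145 − 82) = 63 mg/L as CaCO₃ × 81,756 L = 5151 g as CaCO₃.
(a) Equivalents of H⁺ required: 5151 ÷ 50 g/eq = 103 eq = 103 mol HCl.
(a) Mass of HCl: 103 × 36.5 = 3760 g.
(a) Mass of 25.1% solution: 3760 / 0.251 = 14,980 g.
(a) Volume: 14,980 g ÷ 1.18 g/mL = 12,690 mL.

(b) Volume: 238,000 US gal × 3.785 L/gal = 900,830 L.
(b) Chlorine deficit: 6.3 − 1.9 = 4.4 ppm = 4.4 mg/L as Cl₂.
(b) Cl₂ equivalent needed: 4.4 mg/L × 900,830 L = 3,964,000 mg = 3964 g.
(b) Product at 9.6% available chlorine: 3964 / 0.096 = 41,290 g.
(b) Volume at density 1.2 g/mL: 41,290 g ÷ 1.2 g/mL = 34,410 mL.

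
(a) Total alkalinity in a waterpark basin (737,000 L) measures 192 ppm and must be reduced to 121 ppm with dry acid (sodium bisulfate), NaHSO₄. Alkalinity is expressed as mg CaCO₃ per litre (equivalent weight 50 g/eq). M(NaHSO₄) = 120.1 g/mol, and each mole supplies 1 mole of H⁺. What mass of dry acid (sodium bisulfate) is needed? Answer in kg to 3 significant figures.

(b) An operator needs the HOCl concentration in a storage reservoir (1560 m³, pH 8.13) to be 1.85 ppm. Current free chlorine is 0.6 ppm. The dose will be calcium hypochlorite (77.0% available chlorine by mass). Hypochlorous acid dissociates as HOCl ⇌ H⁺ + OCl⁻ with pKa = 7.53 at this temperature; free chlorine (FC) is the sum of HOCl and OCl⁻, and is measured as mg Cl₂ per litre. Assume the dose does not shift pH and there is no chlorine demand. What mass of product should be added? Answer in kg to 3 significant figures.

(a) Alkalinity to neutralize: (192 − 121) = 71 mg/L as CaCO₃ × 737,000 L = 52,330 g as CaCO₃.
(a) Equivalents of H⁺ required: 52,330 ÷ 50 g/eq = 1047 eq = 1047 mol NaHSO₄.
(a) Mass of NaHSO₄: 1047 × 120.1 = 125,700 g.

(b) Volume: 1560 m³ = 1,560,000 L.
(b) [OCl⁻]/[HOCl] = 10^(pH − pKa) = 10^(8.13 − 7.53) = 3.981; fraction as HOCl = 1/(1 + 3.981) = 0.2008.
(b) Free chlorine required for 1.85 ppm HOCl: 1.85 / 0.2008 = 9.215 ppm.
(b) FC to add: 9.215 − 0.6 = 8.615 mg/L as Cl₂.
(b) Cl₂ equivalent: 8.615 mg/L × 1,560,000 L = 13,440 g.
(b) Product at 77.0% available Cl: 13,440 / 0.77 = 17,450 g.

(a) 126 kg; (b) 17.5 kg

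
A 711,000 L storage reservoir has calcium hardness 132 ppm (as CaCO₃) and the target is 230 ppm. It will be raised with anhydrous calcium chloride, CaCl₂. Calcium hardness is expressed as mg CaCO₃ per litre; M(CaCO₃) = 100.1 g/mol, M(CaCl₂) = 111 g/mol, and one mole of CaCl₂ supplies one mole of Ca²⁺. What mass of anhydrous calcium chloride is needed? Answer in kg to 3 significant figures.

Hardness to add: (230 − 132) = 98 mg/L as CaCO₃ × 711,000 L = 69,680 g as CaCO₃.
Moles of Ca²⁺ (1 mol Ca²⁺ ≡ 1 mol CaCO₃): 69,680 / 100.1 g/mol = 696.1 mol.
Mass of CaCl₂: 696.1 × 111 = 77,270 g.

77.3 kg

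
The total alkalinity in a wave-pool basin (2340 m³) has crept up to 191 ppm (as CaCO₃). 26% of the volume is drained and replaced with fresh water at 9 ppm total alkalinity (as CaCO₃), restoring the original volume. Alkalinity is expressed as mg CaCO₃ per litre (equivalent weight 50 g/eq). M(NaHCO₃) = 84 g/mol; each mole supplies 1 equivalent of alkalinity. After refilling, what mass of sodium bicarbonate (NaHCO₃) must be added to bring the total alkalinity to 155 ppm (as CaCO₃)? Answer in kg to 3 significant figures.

Volume: 2340 m³ = 2,340,000 L.
After draining 26% and refilling: 191 × 0.74 + 9 × 0.26 = 143.68 ppm.
Deficit to target: 155 − 143.68 = 11.32 mg/L.
As CaCO₃: 11.32 mg/L × 2,340,000 L = 26,490 g; ÷ 50 g/eq ÷ 1 = 529.8 mol NaHCO₃.
Mass: 529.8 × 84 = 44,500 g.

44.5 kg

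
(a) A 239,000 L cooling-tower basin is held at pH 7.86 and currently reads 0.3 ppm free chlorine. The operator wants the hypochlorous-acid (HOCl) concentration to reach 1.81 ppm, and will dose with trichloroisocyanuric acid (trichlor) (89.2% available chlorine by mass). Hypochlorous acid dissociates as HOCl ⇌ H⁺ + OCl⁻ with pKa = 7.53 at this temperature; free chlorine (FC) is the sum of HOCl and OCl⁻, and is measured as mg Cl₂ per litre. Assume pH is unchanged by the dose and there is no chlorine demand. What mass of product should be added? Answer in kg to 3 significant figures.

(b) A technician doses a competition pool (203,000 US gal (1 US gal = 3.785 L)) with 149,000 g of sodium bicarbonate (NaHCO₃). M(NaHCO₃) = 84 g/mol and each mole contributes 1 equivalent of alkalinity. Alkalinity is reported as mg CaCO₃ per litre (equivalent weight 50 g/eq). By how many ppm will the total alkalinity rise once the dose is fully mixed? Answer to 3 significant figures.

(a) 1.44 kg; (b) 115 ppm

(a) [OCl⁻]/[HOCl] = 10^(pH − pKa) = 10^(7.86 − 7.53) = 2.138; fraction as HOCl = 1/(1 + 2.138) = 0.3187.
(a) Free chlorine required for 1.81 ppm HOCl: 1.81 / 0.3187 = 5.68 ppm.
(a) FC to add: 5.68 − 0.3 = 5.38 mg/L as Cl₂.
(a) Cl₂ equivalent: 5.38 mg/L × 239,000 L = 1286 g.
(a) Product at 89.2% available Cl: 1286 / 0.892 = 1441 g.

(b) Volume: 203,000 US gal × 3.785 L/gal = 768,355 L.
(b) Moles of NaHCO₃: 149,000 g ÷ 84 g/mol = 1774 mol → 1774 eq of alkalinity.
(b) As CaCO₃: 1774 eq × 50 g/eq = 88,690 g.
(b) Rise: 88,690 g / 768,355 L × 1000 = 115.4 mg/L.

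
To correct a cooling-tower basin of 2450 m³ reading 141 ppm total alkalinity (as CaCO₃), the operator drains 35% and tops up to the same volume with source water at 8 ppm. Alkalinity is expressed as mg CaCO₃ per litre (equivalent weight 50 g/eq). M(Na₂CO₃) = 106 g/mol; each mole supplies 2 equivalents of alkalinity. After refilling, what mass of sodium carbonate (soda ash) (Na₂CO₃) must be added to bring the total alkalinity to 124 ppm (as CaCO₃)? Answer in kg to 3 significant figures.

76.7 kg

Volume: 2450 m³ = 2,450,000 L.
After draining 35% and refilling: 141 × 0.65 + 8 × 0.35 = 94.45 ppm.
Deficit to target: 124 − 94.45 = 29.55 mg/L.
As CaCO₃: 29.55 mg/L × 2,450,000 L = 72,400 g; ÷ 50 g/eq ÷ 2 = 724 mol Na₂CO₃.
Mass: 724 × 106 = 76,740 g.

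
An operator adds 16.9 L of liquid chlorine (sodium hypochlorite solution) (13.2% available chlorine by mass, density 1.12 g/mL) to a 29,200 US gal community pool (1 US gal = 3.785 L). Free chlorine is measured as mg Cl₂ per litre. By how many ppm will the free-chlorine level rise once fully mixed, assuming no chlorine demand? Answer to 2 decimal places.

22.61 ppm

Volume: 29,200 US gal × 3.785 L/gal = 110,522 L.
Mass of solution: 16.9 L × 1000 mL/L × 1.12 g/mL = 18,930 g.
Available chlorine delivered: 18,930 g × 0.132 = 2498 g as Cl₂.
Concentration rise: 2498 g / 110,522 L = 22.61 mg/L = 22.61 ppm.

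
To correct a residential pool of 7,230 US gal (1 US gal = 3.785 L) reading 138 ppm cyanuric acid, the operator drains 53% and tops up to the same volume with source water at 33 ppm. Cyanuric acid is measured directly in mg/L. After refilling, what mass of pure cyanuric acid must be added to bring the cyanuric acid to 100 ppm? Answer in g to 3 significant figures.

Volume: 7,230 US gal × 3.785 L/gal = 27,366 L.
After draining 53% and refilling: 138 × 0.47 + 33 × 0.53 = 82.35 ppm.
Deficit to target: 100 − 82.35 = 17.65 mg/L.
Mass: 17.65 mg/L × 27,366 L = 483 g cyanuric acid.

483 g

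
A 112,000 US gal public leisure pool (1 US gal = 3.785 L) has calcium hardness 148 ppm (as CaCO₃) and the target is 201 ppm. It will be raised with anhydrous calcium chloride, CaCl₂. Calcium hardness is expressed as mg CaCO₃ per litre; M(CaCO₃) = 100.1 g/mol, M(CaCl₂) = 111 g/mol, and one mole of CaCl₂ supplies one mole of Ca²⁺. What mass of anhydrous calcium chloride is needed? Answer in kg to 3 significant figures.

Volume: 112,000 US gal × 3.785 L/gal = 423,920 L.
Hardness to add: (201 − 148) = 53 mg/L as CaCO₃ × 423,920 L = 22,470 g as CaCO₃.
Moles of Ca²⁺ (1 mol Ca²⁺ ≡ 1 mol CaCO₃): 22,470 / 100.1 g/mol = 224.5 mol.
Mass of CaCl₂: 224.5 × 111 = 24,910 g.

24.9 kg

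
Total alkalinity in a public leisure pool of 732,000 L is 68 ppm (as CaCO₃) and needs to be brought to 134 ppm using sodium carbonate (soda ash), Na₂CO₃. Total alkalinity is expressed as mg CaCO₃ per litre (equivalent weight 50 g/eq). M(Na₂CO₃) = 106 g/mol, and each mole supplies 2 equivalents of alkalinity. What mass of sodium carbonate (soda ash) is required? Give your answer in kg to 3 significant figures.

Alkalinity to add: (134 − 68) = 66 mg/L as CaCO₃ × 732,000 L = 48,310 g as CaCO₃.
Equivalents: 48,310 g ÷ 50 g/eq = 966.2 eq.
Each mole of Na₂CO₃ supplies 2 eq, so 966.2 / 2 = 483.1 mol.
Mass: 483.1 mol × 106 g/mol = 51,210 g.

51.2 kg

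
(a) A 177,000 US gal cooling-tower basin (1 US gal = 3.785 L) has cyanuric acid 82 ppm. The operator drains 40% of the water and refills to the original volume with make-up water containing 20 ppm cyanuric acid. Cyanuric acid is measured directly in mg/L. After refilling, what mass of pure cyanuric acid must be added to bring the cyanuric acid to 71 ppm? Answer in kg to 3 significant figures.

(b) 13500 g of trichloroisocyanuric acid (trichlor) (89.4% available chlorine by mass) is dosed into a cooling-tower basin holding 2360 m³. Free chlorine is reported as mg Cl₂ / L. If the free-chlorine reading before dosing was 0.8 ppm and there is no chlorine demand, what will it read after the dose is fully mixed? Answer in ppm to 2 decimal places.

(a) Volume: 177,000 US gal × 3.785 L/gal = 669,945 L.
(a) After draining 40% and refilling: 82 × 0.60 + 20 × 0.40 = 57.2 ppm.
(a) Deficit to target: 71 − 57.2 = 13.8 mg/L.
(a) Mass: 13.8 mg/L × 669,945 L = 9245 g cyanuric acid.

(b) Volume: 2360 m³ = 2,360,000 L.
(b) Available chlorine delivered: 13,500 g × 0.894 = 12,070 g as Cl₂.
(b) Concentration rise: 12,070 g / 2,360,000 L = 5.114 mg/L = 5.11 ppm.
(b) Final FC: 0.8 + 5.11 = 5.91 ppm.

(a) 9.25 kg; (b) 5.91 ppm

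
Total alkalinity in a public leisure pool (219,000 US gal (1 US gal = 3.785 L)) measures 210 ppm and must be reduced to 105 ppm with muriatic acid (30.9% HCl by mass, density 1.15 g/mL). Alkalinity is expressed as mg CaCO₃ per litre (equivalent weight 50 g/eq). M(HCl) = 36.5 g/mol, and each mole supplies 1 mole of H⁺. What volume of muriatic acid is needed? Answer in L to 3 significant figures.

179 L

Volume: 219,000 US gal × 3.785 L/gal = 828,915 L.
Alkalinity to neutralize: (210 − 105) = 105 mg/L as CaCO₃ × 828,915 L = 87,040 g as CaCO₃.
Equivalents of H⁺ required: 87,040 ÷ 50 g/eq = 1741 eq = 1741 mol HCl.
Mass of HCl: 1741 × 36.5 = 63,540 g.
Mass of 30.9% solution: 63,540 / 0.309 = 205,600 g.
Volume: 205,600 g ÷ 1.15 g/mL = 178,800 mL.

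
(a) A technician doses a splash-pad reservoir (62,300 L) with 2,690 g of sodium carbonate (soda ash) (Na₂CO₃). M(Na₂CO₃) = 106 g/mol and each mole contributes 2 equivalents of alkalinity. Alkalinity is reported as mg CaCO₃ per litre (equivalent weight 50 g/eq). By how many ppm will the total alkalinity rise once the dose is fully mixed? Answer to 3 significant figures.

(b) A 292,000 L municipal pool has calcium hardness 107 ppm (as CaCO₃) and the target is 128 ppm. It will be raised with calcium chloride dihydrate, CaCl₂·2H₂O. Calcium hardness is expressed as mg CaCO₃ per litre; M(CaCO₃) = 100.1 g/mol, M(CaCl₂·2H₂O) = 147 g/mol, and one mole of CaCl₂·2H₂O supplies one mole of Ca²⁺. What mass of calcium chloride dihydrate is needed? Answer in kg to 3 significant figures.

(a) 40.7 ppm; (b) 9.01 kg

(a) Moles of Na₂CO₃: 2,690 g ÷ 106 g/mol = 25.38 mol → 50.75 eq of alkalinity.
(a) As CaCO₃: 50.75 eq × 50 g/eq = 2538 g.
(a) Rise: 2538 g / 62,300 L × 1000 = 40.73 mg/L.

(b) Hardness to add: (128 − 107) = 21 mg/L as CaCO₃ × 292,000 L = 6132 g as CaCO₃.
(b) Moles of Ca²⁺ (1 mol Ca²⁺ ≡ 1 mol CaCO₃): 6132 / 100.1 g/mol = 61.26 mol.
(b) Mass of CaCl₂·2H₂O: 61.26 × 147 = 9005 g.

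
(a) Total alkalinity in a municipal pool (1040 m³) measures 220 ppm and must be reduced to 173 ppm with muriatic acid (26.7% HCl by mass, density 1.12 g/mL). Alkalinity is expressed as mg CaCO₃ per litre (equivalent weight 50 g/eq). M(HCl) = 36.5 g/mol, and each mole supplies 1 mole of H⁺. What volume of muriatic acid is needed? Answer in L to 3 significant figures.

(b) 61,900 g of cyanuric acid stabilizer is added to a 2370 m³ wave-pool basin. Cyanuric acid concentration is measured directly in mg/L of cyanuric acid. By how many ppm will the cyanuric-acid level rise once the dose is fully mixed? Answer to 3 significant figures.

(a) 119 L; (b) 26.1 ppm

(a) Volume: 1040 m³ = 1,040,000 L.
(a) Alkalinity to neutralize: (220 − 173) = 47 mg/L as CaCO₃ × 1,040,000 L = 48,880 g as CaCO₃.
(a) Equivalents of H⁺ required: 48,880 ÷ 50 g/eq = 977.6 eq = 977.6 mol HCl.
(a) Mass of HCl: 977.6 × 36.5 = 35,680 g.
(a) Mass of 26.7% solution: 35,680 / 0.267 = 133,600 g.
(a) Volume: 133,600 g ÷ 1.12 g/mL = 119,300 mL.

(b) Volume: 2370 m³ = 2,370,000 L.
(b) Rise: 61,900 g / 2,370,000 L × 1000 = 26.12 mg/L.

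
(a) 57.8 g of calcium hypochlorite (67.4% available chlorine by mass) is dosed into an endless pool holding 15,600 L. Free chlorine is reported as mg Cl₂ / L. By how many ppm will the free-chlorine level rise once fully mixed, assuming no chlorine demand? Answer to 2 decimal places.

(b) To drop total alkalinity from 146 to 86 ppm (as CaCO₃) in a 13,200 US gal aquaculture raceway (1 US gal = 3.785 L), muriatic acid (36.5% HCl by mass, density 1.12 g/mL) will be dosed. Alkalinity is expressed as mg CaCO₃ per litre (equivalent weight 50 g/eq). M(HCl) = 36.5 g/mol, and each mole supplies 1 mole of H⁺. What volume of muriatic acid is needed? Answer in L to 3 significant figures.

(a) Available chlorine delivered: 57.8 g × 0.674 = 38.96 g as Cl₂.
(a) Concentration rise: 38.96 g / 15,600 L = 2.497 mg/L = 2.50 ppm.

(b) Volume: 13,200 US gal × 3.785 L/gal = 49,962 L.
(b) Alkalinity to neutralize: (146 − 86) = 60 mg/L as CaCO₃ × 49,962 L = 2998 g as CaCO₃.
(b) Equivalents of H⁺ required: 2998 ÷ 50 g/eq = 59.95 eq = 59.95 mol HCl.
(b) Mass of HCl: 59.95 × 36.5 = 2188 g.
(b) Mass of 36.5% solution: 2188 / 0.365 = 5995 g.
(b) Volume: 5995 g ÷ 1.12 g/mL = 5353 mL.

(a) 2.50 ppm; (b) 5.35 L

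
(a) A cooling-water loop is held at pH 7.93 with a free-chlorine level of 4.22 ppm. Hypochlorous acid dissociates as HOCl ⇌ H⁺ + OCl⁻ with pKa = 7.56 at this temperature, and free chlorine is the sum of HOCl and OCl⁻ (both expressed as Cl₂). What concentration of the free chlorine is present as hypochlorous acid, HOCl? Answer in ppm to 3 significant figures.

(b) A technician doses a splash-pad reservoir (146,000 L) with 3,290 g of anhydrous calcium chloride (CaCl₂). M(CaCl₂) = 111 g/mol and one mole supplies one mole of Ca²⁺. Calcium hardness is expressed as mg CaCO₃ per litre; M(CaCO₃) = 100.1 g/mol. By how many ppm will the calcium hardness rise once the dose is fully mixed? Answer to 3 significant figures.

(a) [OCl⁻]/[HOCl] = 10^(pH − pKa) = 10^(7.93 − 7.56) = 10^0.37 = 2.344.
(a) Fraction as HOCl = 1 / (1 + 2.344) = 0.299.
(a) HOCl = 0.299 × 4.22 ppm = 1.262 ppm.

(b) Moles of Ca²⁺: 3,290 g ÷ 111 g/mol = 29.64 mol.
(b) As CaCO₃: 29.64 mol × 100.1 g/mol = 2967 g.
(b) Rise: 2967 g / 146,000 L × 1000 = 20.32 mg/L.

(a) 1.26 ppm; (b) 20.3 ppm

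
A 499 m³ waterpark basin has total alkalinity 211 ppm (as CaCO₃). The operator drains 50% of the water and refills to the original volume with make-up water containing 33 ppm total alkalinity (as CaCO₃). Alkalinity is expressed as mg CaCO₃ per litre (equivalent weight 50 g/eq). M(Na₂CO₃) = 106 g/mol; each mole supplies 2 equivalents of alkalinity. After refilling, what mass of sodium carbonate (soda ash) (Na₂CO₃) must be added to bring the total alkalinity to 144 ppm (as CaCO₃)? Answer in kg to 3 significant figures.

11.6 kg

Volume: 499 m³ = 499,000 L.
After draining 50% and refilling: 211 × 0.50 + 33 × 0.50 = 122 ppm.
Deficit to target: 144 − 122 = 22 mg/L.
As CaCO₃: 22 mg/L × 499,000 L = 10,980 g; ÷ 50 g/eq ÷ 2 = 109.8 mol Na₂CO₃.
Mass: 109.8 × 106 = 11,640 g.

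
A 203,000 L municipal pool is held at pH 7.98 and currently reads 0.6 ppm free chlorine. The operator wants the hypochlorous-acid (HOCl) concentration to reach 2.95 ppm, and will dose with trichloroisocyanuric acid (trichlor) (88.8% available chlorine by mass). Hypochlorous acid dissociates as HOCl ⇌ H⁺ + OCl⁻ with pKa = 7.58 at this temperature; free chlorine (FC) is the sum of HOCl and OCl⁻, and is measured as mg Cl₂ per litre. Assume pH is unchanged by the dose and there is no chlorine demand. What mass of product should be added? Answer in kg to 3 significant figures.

2.23 kg

[OCl⁻]/[HOCl] = 10^(pH − pKa) = 10^(7.98 − 7.58) = 2.512; fraction as HOCl = 1/(1 + 2.512) = 0.2847.
Free chlorine required for 2.95 ppm HOCl: 2.95 / 0.2847 = 10.36 ppm.
FC to add: 10.36 − 0.6 = 9.76 mg/L as Cl₂.
Cl₂ equivalent: 9.76 mg/L × 203,000 L = 1981 g.
Product at 88.8% available Cl: 1981 / 0.888 = 2231 g.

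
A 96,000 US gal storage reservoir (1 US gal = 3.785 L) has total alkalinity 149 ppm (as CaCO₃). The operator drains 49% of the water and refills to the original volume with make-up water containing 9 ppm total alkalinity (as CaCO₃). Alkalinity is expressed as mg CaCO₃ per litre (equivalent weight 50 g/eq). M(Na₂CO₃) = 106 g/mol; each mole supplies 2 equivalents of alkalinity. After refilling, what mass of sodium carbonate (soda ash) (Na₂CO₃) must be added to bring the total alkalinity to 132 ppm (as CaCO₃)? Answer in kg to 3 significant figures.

19.9 kg

Volume: 96,000 US gal × 3.785 L/gal = 363,360 L.
After draining 49% and refilling: 149 × 0.51 + 9 × 0.49 = 80.4 ppm.
Deficit to target: 132 − 80.4 = 51.6 mg/L.
As CaCO₃: 51.6 mg/L × 363,360 L = 18,750 g; ÷ 50 g/eq ÷ 2 = 187.5 mol Na₂CO₃.
Mass: 187.5 × 106 = 19,870 g.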